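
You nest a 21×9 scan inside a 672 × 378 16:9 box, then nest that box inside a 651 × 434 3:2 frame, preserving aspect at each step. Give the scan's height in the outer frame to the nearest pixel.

21×9 in 672×378: fills the width, so the scan is 672.00 × 288.00.
The 16:9 canvas is width-limited in 651×434, giving 651.00 × 366.19; scale factor 0.9688.
So the scan's height is 288.00 × 0.9688 ≈ 279.00.

279 px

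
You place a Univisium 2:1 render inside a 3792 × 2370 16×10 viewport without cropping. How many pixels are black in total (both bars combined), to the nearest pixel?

Univisium 2:1 (2.000) > 16×10 (1.600), so the render fills the width.
That makes the image 1896.0000 px tall (3792 × 1/2).
Black = 2370 − 1896.0000 = 474.0000 px.
Across the 3792-px span: 474.0000 × 3792 ≈ 1797408 px.

1797408 pixels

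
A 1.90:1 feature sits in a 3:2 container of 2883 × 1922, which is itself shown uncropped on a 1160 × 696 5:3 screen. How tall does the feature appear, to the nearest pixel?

549 px

Inside the 2883×1922 canvas the feature is width-limited at 2883.00 × 1517.37.
The 3:2 canvas is height-limited in 1160×696, giving 1044.00 × 696.00; scale factor 0.3621.
So the feature's height is 1517.37 × 0.3621 ≈ 549.47.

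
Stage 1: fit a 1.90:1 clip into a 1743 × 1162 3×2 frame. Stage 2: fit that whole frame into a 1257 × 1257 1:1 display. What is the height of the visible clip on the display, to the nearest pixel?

662 px

First fit — 1.90:1 into 1743×1162 spans the width: 1743.00 × 917.37.
Second fit — the 3×2 canvas into 1257×1257 spans the width: 1257.00 × 838.00 (×0.7212 from 1743×1162).
The clip scales with it: height 917.37 × 0.7212 ≈ 661.58.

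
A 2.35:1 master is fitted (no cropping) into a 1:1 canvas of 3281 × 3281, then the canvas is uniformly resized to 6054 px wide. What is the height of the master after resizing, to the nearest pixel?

2576 px

At 3281×3281 the master is width-limited, so height = 3281 / 2.350 ≈ 1396.17 px.
The frame scales by 6054/3281 = 1.8452; 1396.17 × 1.8452 ≈ 2576.17 px.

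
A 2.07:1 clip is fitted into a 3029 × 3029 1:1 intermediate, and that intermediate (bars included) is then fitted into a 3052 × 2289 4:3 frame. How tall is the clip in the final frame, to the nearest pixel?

2.07:1 in 3029×3029: fills the width, so the clip is 3029.00 × 1463.29.
1:1 in 3052×2289: fills the height, so the intermediate becomes 2289.00 × 2289.00 — a scale of ×0.7557.
Applying the same ×0.7557: 1463.29 → 1105.80.

1106 px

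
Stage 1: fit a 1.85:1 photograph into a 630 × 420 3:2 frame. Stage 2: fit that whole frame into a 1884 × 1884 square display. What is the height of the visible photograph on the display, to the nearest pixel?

1018 px

First fit — 1.85:1 into 630×420 spans the width: 630.00 × 340.54.
Second fit — the 3:2 canvas into 1884×1884 spans the width: 1884.00 × 1256.00 (×2.9905 from 630×420).
The photograph scales with it: height 340.54 × 2.9905 ≈ 1018.38.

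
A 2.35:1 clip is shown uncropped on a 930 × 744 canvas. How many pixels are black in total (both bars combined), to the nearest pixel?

323877 pixels

2.35:1 (2.350) > 5:4 (1.250), so the clip fills the width.
That makes the image 395.7447 px tall (930 / 2.350).
744 − 395.7447 = 348.2553 px of bars.
That's 348.2553 × 930 ≈ 323877 black pixels.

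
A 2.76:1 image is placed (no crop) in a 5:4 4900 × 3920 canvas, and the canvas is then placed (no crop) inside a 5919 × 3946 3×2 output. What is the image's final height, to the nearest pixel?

Inside the 4900×3920 canvas the image is width-limited at 4900.00 × 1775.36.
Second fit — the 5:4 canvas into 5919×3946 spans the height: 4932.50 × 3946.00 (×1.0066 from 4900×3920).
The image scales with it: height 1775.36 × 1.0066 ≈ 1787.14.

1787 px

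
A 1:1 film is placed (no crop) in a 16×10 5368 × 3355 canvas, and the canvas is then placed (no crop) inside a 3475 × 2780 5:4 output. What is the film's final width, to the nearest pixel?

Inside the 5368×3355 canvas the film is height-limited at 3355.00 × 3355.00.
Second fit — the 16×10 canvas into 3475×2780 spans the width: 3475.00 × 2171.88 (×0.6474 from 5368×3355).
Applying the same ×0.6474: 3355.00 → 2171.88.

2172 px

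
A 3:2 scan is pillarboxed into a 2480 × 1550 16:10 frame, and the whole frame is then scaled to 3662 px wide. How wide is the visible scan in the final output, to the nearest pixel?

3433 px

Fitted into 2480×1550, the scan spans the height; its width is 1550 × 3/2 ≈ 2325.00 px.
The frame scales by 3662/2480 = 1.4766; 2325.00 × 1.4766 ≈ 3433.12 px.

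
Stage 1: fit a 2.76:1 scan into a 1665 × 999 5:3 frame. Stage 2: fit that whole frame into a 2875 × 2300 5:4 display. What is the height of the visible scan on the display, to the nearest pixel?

1042 px

Inside the 1665×999 canvas the scan is width-limited at 1665.00 × 603.26.
The 5:3 canvas is width-limited in 2875×2300, giving 2875.00 × 1725.00; scale factor 1.7267.
The scan scales with it: height 603.26 × 1.7267 ≈ 1041.67.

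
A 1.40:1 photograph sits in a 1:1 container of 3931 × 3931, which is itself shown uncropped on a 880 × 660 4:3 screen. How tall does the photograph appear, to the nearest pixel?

Inside the 3931×3931 canvas the photograph is width-limited at 3931.00 × 2807.86.
1:1 in 880×660: fills the height, so the intermediate becomes 660.00 × 660.00 — a scale of ×0.1679.
Applying the same ×0.1679: 2807.86 → 471.43.

471 px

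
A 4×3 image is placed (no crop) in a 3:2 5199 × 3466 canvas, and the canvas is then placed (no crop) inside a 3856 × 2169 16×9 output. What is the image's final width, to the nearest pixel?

2892 px

First fit — 4×3 into 5199×3466 spans the height: 4621.33 × 3466.00.
Second fit — the 3:2 canvas into 3856×2169 spans the height: 3253.50 × 2169.00 (×0.6258 from 5199×3466).
Applying the same ×0.6258: 4621.33 → 2892.00.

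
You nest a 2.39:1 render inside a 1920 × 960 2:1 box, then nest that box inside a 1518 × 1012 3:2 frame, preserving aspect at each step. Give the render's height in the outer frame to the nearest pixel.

635 px

2.39:1 in 1920×960: fills the width, so the render is 1920.00 × 803.35.
Second fit — the 2:1 canvas into 1518×1012 spans the width: 1518.00 × 759.00 (×0.7906 from 1920×960).
Applying the same ×0.7906: 803.35 → 635.15.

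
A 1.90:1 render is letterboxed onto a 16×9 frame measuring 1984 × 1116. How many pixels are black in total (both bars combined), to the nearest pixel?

1.90:1 (1.900) > 16×9 (1.778), so the render fills the width.
The render is 1984 / 1.900 ≈ 1044.2105 px tall.
1116 − 1044.2105 = 71.7895 px of bars.
Across the 1984-px span: 71.7895 × 1984 ≈ 142430 px.

142430 pixels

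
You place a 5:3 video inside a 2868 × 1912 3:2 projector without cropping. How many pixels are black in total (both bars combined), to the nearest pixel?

Since 1.667 > 1.500, the video is width-limited.
Content height = 2868 × 3/5 ≈ 1720.8000 px.
Leftover height: 1912 − 1720.8000 = 191.2000 px.
Bar area = 191.2000 × 2868 ≈ 548362 px.

548362 pixels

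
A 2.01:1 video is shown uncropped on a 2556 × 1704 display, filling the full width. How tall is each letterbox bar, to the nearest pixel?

216 px

Content height = 2556 / 2.010 ≈ 1271.64 px.
Leftover height: 1704 − 1271.64 = 432.36 px → 216.18 each side.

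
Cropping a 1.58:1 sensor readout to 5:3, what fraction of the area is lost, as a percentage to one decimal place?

Going from 1.58:1 to 5:3 means cutting height while keeping width.
Area ratio = (1.580)/(1.667) = 94.80%; the remaining 5.20% is cropped out.

5.2%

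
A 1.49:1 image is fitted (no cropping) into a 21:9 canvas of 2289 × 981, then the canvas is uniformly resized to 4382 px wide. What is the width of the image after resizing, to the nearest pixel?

At 2289×981 the image is height-limited, so width = 981 × 1.490 ≈ 1461.69 px.
The frame scales by 4382/2289 = 1.9144; 1461.69 × 1.9144 ≈ 2798.22 px.

2798 px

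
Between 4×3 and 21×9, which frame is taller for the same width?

4×3

4×3 = 1.333 and 21×9 = 2.333; 2.333 > 1.333. The smaller width-to-height ratio is the taller frame.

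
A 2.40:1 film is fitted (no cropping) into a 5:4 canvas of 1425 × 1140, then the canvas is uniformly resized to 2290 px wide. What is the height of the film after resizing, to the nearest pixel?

954 px

At 1425×1140 the film is width-limited, so height = 1425 / 2.400 ≈ 593.75 px.
The frame scales by 2290/1425 = 1.6070; 593.75 × 1.6070 ≈ 954.17 px.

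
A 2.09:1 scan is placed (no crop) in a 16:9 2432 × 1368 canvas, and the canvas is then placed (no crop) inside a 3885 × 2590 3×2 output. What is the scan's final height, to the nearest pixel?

Inside the 2432×1368 canvas the scan is width-limited at 2432.00 × 1163.64.
The 16:9 canvas is width-limited in 3885×2590, giving 3885.00 × 2185.31; scale factor 1.5975.
The scan scales with it: height 1163.64 × 1.5975 ≈ 1858.85.

1859 px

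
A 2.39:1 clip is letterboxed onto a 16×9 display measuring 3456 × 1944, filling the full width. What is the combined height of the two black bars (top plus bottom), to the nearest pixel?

That makes the image 1446.03 px tall (3456 / 2.390).
1944 − 1446.03 = 497.97 px of bars.

498 px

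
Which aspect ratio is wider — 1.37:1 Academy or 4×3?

1.37:1 Academy

1.37 and 4×3 = 1.333; 1.37 > 1.333.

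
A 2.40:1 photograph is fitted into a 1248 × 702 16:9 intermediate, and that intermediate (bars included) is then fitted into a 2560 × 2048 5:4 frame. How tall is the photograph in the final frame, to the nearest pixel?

1067 px

Inside the 1248×702 canvas the photograph is width-limited at 1248.00 × 520.00.
16:9 in 2560×2048: fills the width, so the intermediate becomes 2560.00 × 1440.00 — a scale of ×2.0513.
Applying the same ×2.0513: 520.00 → 1066.67.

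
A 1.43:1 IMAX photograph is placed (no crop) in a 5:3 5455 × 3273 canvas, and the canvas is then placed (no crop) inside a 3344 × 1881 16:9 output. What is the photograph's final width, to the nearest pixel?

2690 px

First fit — 1.43:1 IMAX into 5455×3273 spans the height: 4680.39 × 3273.00.
5:3 in 3344×1881: fills the height, so the intermediate becomes 3135.00 × 1881.00 — a scale of ×0.5747.
Applying the same ×0.5747: 4680.39 → 2689.83.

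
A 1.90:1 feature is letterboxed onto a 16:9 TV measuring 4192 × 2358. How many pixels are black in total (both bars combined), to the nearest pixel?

635860 pixels

1.90:1 is wider than 16:9, so it spans the full width.
That makes the image 2206.3158 px tall (4192 / 1.900).
Black = 2358 − 2206.3158 = 151.6842 px.
That's 151.6842 × 4192 ≈ 635860 black pixels.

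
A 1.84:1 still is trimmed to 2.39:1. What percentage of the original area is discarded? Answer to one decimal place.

23.0%

Going from 1.84:1 to 2.39:1 means cutting height while keeping width.
Area ratio = (1.840)/(2.390) = 76.99%; the remaining 23.01% is cropped out.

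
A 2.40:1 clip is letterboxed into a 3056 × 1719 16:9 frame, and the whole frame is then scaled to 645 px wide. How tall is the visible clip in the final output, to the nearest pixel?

269 px

At 3056×1719 the clip is width-limited, so height = 3056 / 2.400 ≈ 1273.33 px.
Scaling 3056 → 645 is ×0.2111, so the height becomes 1273.33 × 0.2111 ≈ 268.75 px.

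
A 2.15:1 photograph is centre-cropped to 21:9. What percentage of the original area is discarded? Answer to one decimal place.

7.9%

The width stays; only height is cut (since 21:9 is wider than 2.15:1).
(2.150)/(2.333) ≈ 0.921 of the area survives, leaving 7.86% discarded.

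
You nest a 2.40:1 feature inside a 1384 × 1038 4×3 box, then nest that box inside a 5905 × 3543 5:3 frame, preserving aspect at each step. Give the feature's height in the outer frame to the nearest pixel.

2.40:1 in 1384×1038: fills the width, so the feature is 1384.00 × 576.67.
The 4×3 canvas is height-limited in 5905×3543, giving 4724.00 × 3543.00; scale factor 3.4133.
The feature scales with it: height 576.67 × 3.4133 ≈ 1968.33.

1968 px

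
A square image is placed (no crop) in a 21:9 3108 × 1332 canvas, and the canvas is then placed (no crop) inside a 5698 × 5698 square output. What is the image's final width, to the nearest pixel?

square in 3108×1332: fills the height, so the image is 1332.00 × 1332.00.
Second fit — the 21:9 canvas into 5698×5698 spans the width: 5698.00 × 2442.00 (×1.8333 from 3108×1332).
The image scales with it: width 1332.00 × 1.8333 ≈ 2442.00.

2442 px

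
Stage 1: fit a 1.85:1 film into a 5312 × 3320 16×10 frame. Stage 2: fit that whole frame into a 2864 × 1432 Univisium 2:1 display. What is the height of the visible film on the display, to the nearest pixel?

1238 px

Inside the 5312×3320 canvas the film is width-limited at 5312.00 × 2871.35.
Second fit — the 16×10 canvas into 2864×1432 spans the height: 2291.20 × 1432.00 (×0.4313 from 5312×3320).
The film scales with it: height 2871.35 × 0.4313 ≈ 1238.49.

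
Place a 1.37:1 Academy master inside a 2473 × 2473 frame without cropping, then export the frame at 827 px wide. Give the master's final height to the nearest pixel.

604 px

In the 2473×2473 frame the master fills the width: height = 2473 / 1.370 ≈ 1805.11 px.
Scaling 2473 → 827 is ×0.3344, so the height becomes 1805.11 × 0.3344 ≈ 603.65 px.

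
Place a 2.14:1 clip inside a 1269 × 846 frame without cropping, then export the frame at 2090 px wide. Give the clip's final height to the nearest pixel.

At 1269×846 the clip is width-limited, so height = 1269 / 2.140 ≈ 592.99 px.
The frame scales by 2090/1269 = 1.6470; 592.99 × 1.6470 ≈ 976.64 px.

977 px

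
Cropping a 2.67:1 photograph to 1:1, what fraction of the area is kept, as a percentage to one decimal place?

1:1 is narrower than 2.67:1, so the crop keeps the full height and trims the width.
Fraction kept = (1.000)/(2.670) ≈ 37.45%.

37.5%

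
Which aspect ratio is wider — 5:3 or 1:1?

5:3 = 1.667 and 1; 1.667 > 1.

5:3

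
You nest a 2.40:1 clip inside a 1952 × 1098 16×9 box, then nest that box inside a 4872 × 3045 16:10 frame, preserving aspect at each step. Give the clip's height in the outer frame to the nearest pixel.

2030 px

2.40:1 in 1952×1098: fills the width, so the clip is 1952.00 × 813.33.
16×9 in 4872×3045: fills the width, so the intermediate becomes 4872.00 × 2740.50 — a scale of ×2.4959.
The clip scales with it: height 813.33 × 2.4959 ≈ 2030.00.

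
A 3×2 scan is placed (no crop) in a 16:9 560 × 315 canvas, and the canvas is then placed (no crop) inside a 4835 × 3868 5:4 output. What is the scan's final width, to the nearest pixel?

3×2 in 560×315: fills the height, so the scan is 472.50 × 315.00.
The 16:9 canvas is width-limited in 4835×3868, giving 4835.00 × 2719.69; scale factor 8.6339.
So the scan's width is 472.50 × 8.6339 ≈ 4079.53.

4080 px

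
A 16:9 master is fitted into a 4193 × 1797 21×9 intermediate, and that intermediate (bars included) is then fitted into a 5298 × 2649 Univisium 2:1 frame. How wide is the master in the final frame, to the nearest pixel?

16:9 in 4193×1797: fills the height, so the master is 3194.67 × 1797.00.
Second fit — the 21×9 canvas into 5298×2649 spans the width: 5298.00 × 2270.57 (×1.2635 from 4193×1797).
The master scales with it: width 3194.67 × 1.2635 ≈ 4036.57.

4037 px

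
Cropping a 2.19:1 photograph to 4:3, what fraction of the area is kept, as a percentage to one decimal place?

Going from 2.19:1 to 4:3 means cutting width while keeping height.
Area ratio = (1.333)/(2.190) = 60.88% retained.

60.9%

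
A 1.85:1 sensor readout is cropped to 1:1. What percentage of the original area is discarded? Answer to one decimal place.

45.9%

Going from 1.85:1 to 1:1 means cutting width while keeping height.
(1.000)/(1.850) ≈ 0.541 of the area survives, leaving 45.95% discarded.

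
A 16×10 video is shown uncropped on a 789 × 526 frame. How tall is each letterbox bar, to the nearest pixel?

16 px

Since 1.600 > 1.500, the video is width-limited.
That makes the image 493.12 px tall (789 × 10/16).
526 − 493.12 = 32.88 px of bars (16.44 each).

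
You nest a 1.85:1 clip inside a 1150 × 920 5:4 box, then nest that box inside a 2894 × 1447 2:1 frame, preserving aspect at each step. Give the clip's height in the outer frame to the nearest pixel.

978 px

Inside the 1150×920 canvas the clip is width-limited at 1150.00 × 621.62.
The 5:4 canvas is height-limited in 2894×1447, giving 1808.75 × 1447.00; scale factor 1.5728.
Applying the same ×1.5728: 621.62 → 977.70.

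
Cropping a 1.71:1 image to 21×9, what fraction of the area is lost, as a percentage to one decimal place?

The width stays; only height is cut (since 21×9 is wider than 1.71:1).
Area ratio = (1.710)/(2.333) = 73.29%; the remaining 26.71% is cropped out.

26.7%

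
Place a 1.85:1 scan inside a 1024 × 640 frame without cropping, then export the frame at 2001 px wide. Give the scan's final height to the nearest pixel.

Fitted into 1024×640, the scan spans the width; its height is 1024 / 1.850 ≈ 553.51 px.
Scaling 1024 → 2001 is ×1.9541, so the height becomes 553.51 × 1.9541 ≈ 1081.62 px.

1082 px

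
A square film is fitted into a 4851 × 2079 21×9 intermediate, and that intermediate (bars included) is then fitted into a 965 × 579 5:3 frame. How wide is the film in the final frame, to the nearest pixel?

414 px

square in 4851×2079: fills the height, so the film is 2079.00 × 2079.00.
21×9 in 965×579: fills the width, so the intermediate becomes 965.00 × 413.57 — a scale of ×0.1989.
The film scales with it: width 2079.00 × 0.1989 ≈ 413.57.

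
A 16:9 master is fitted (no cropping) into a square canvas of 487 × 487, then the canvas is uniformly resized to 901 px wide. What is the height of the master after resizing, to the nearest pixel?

In the 487×487 frame the master fills the width: height = 487 × 9/16 ≈ 273.94 px.
Resizing to 901 px wide multiplies everything by 1.8501: 273.94 → 506.81 px.

507 px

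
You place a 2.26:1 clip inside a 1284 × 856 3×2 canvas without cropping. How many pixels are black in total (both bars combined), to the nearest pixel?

2.26:1 (2.260) > 3×2 (1.500), so the clip fills the width.
That makes the image 568.1416 px tall (1284 / 2.260).
Leftover height: 856 − 568.1416 = 287.8584 px.
That's 287.8584 × 1284 ≈ 369610 black pixels.

369610 pixels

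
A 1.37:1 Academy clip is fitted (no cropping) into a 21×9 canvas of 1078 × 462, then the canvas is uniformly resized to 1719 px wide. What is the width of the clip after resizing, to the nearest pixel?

1009 px

In the 1078×462 frame the clip fills the height: width = 462 × 1.370 ≈ 632.94 px.
The frame scales by 1719/1078 = 1.5946; 632.94 × 1.5946 ≈ 1009.30 px.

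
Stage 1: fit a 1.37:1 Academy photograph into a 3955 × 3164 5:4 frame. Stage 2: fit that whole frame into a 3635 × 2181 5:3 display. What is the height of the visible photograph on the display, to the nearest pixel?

1990 px

First fit — 1.37:1 Academy into 3955×3164 spans the width: 3955.00 × 2886.86.
5:4 in 3635×2181: fills the height, so the intermediate becomes 2726.25 × 2181.00 — a scale of ×0.6893.
So the photograph's height is 2886.86 × 0.6893 ≈ 1989.96.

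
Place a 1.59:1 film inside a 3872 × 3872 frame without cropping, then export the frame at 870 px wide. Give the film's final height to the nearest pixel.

547 px

In the 3872×3872 frame the film fills the width: height = 3872 / 1.590 ≈ 2435.22 px.
The frame scales by 870/3872 = 0.2247; 2435.22 × 0.2247 ≈ 547.17 px.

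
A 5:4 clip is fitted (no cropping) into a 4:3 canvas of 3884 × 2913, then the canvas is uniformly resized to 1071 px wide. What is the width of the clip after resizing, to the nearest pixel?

1004 px

Fitted into 3884×2913, the clip spans the height; its width is 2913 × 5/4 ≈ 3641.25 px.
Scaling 3884 → 1071 is ×0.2757, so the width becomes 3641.25 × 0.2757 ≈ 1004.06 px.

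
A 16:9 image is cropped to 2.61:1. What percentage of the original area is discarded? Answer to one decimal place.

2.61:1 is wider than 16:9, so the crop keeps the full width and trims the height.
(1.778)/(2.610) ≈ 0.681 of the area survives, leaving 31.89% discarded.

31.9%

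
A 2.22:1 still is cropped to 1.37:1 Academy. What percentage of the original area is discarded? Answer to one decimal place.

38.3%

1.37:1 Academy is narrower than 2.22:1, so the crop keeps the full height and trims the width.
(1.370)/(2.220) ≈ 0.617 of the area survives, leaving 38.29% discarded.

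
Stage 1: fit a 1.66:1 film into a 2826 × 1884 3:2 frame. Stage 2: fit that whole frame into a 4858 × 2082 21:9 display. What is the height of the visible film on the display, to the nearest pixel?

1.66:1 in 2826×1884: fills the width, so the film is 2826.00 × 1702.41.
3:2 in 4858×2082: fills the height, so the intermediate becomes 3123.00 × 2082.00 — a scale of ×1.1051.
So the film's height is 1702.41 × 1.1051 ≈ 1881.33.

1881 px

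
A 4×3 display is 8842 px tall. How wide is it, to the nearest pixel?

At 4×3, 8842 / 3 × 4 ≈ 11789.33.

11789 px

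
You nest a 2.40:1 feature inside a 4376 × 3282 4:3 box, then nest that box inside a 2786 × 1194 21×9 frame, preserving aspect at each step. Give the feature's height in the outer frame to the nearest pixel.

663 px

First fit — 2.40:1 into 4376×3282 spans the width: 4376.00 × 1823.33.
4:3 in 2786×1194: fills the height, so the intermediate becomes 1592.00 × 1194.00 — a scale of ×0.3638.
Applying the same ×0.3638: 1823.33 → 663.33.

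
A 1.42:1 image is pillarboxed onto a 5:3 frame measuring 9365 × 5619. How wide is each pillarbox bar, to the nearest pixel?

Since 1.420 < 1.667, the image is height-limited.
Content width = 5619 × 1.420 ≈ 7978.98 px.
9365 − 7978.98 = 1386.02 px of bars (693.01 each).

693 px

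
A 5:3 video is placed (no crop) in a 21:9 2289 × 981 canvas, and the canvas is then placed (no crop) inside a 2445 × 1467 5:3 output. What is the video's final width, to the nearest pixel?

Inside the 2289×981 canvas the video is height-limited at 1635.00 × 981.00.
Second fit — the 21:9 canvas into 2445×1467 spans the width: 2445.00 × 1047.86 (×1.0682 from 2289×981).
So the video's width is 1635.00 × 1.0682 ≈ 1746.43.

1746 px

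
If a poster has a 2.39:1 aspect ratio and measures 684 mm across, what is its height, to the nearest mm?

At 2.39:1, 684 / 2.390 ≈ 286.19.

286 mm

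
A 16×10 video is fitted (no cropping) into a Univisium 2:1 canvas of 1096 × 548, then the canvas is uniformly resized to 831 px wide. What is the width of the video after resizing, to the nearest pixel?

665 px

At 1096×548 the video is height-limited, so width = 548 × 16/10 ≈ 876.80 px.
The frame scales by 831/1096 = 0.7582; 876.80 × 0.7582 ≈ 664.80 px.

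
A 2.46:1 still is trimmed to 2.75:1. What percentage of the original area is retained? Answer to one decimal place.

89.5%

2.75:1 is wider than 2.46:1, so the crop keeps the full width and trims the height.
(2.460)/(2.750) ≈ 0.895 of the area survives.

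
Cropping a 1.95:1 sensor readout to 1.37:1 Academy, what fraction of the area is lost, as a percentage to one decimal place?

Going from 1.95:1 to 1.37:1 Academy means cutting width while keeping height.
Fraction kept = (1.370)/(1.950) ≈ 70.26%, so 29.74% is lost.

29.7%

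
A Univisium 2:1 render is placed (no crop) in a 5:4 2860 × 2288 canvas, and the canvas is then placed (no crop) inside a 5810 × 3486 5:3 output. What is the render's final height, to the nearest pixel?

2179 px

Univisium 2:1 in 2860×2288: fills the width, so the render is 2860.00 × 1430.00.
Second fit — the 5:4 canvas into 5810×3486 spans the height: 4357.50 × 3486.00 (×1.5236 from 2860×2288).
Applying the same ×1.5236: 1430.00 → 2178.75.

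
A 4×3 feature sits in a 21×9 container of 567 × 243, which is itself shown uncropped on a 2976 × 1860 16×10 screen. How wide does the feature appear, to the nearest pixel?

Inside the 567×243 canvas the feature is height-limited at 324.00 × 243.00.
21×9 in 2976×1860: fills the width, so the intermediate becomes 2976.00 × 1275.43 — a scale of ×5.2487.
Applying the same ×5.2487: 324.00 → 1700.57.

1701 px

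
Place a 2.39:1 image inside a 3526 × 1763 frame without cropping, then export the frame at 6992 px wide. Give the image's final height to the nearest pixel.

At 3526×1763 the image is width-limited, so height = 3526 / 2.390 ≈ 1475.31 px.
Resizing to 6992 px wide multiplies everything by 1.9830: 1475.31 → 2925.52 px.

2926 px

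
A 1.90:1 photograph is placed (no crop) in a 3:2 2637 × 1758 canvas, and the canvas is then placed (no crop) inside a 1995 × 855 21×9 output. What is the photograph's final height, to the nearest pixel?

First fit — 1.90:1 into 2637×1758 spans the width: 2637.00 × 1387.89.
The 3:2 canvas is height-limited in 1995×855, giving 1282.50 × 855.00; scale factor 0.4863.
So the photograph's height is 1387.89 × 0.4863 ≈ 675.00.

675 px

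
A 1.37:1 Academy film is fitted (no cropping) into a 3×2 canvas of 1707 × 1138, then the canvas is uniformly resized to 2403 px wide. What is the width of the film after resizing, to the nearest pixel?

At 1707×1138 the film is height-limited, so width = 1138 × 1.370 ≈ 1559.06 px.
Scaling 1707 → 2403 is ×1.4077, so the width becomes 1559.06 × 1.4077 ≈ 2194.74 px.

2195 px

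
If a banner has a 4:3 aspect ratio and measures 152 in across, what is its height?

152 / 4 × 3 = 114.

114 in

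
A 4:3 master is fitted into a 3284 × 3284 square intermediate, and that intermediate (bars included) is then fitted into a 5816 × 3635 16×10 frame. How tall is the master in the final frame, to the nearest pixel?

4:3 in 3284×3284: fills the width, so the master is 3284.00 × 2463.00.
Second fit — the square canvas into 5816×3635 spans the height: 3635.00 × 3635.00 (×1.1069 from 3284×3284).
Applying the same ×1.1069: 2463.00 → 2726.25.

2726 px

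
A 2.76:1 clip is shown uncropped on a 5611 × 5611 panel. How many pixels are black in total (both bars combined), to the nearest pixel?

Since 2.760 > 1.000, the clip is width-limited.
The clip is 5611 / 2.760 ≈ 2032.9710 px tall.
Black = 5611 − 2032.9710 = 3578.0290 px.
Bar area = 3578.0290 × 5611 ≈ 20076321 px.

20076321 pixels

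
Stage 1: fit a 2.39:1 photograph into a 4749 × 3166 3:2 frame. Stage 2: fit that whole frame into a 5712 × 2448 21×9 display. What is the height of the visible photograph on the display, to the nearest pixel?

1536 px

First fit — 2.39:1 into 4749×3166 spans the width: 4749.00 × 1987.03.
The 3:2 canvas is height-limited in 5712×2448, giving 3672.00 × 2448.00; scale factor 0.7732.
Applying the same ×0.7732: 1987.03 → 1536.40.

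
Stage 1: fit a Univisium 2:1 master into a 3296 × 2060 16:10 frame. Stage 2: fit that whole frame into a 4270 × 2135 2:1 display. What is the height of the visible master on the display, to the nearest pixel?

Univisium 2:1 in 3296×2060: fills the width, so the master is 3296.00 × 1648.00.
16:10 in 4270×2135: fills the height, so the intermediate becomes 3416.00 × 2135.00 — a scale of ×1.0364.
So the master's height is 1648.00 × 1.0364 ≈ 1708.00.

1708 px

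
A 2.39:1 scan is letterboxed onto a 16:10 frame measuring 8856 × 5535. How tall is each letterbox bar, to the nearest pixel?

2.39:1 (2.390) > 16:10 (1.600), so the scan fills the width.
The scan is 8856 / 2.390 ≈ 3705.44 px tall.
Black = 5535 − 3705.44 = 1829.56 px, or 914.78 per bar.

915 px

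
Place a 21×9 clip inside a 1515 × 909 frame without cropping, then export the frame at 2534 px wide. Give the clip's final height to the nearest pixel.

At 1515×909 the clip is width-limited, so height = 1515 × 9/21 ≈ 649.29 px.
Resizing to 2534 px wide multiplies everything by 1.6726: 649.29 → 1086.00 px.

1086 px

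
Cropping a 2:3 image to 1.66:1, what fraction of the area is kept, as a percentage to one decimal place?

40.2%

The width stays; only height is cut (since 1.66:1 is wider than 2:3).
(0.667)/(1.660) ≈ 0.402 of the area survives.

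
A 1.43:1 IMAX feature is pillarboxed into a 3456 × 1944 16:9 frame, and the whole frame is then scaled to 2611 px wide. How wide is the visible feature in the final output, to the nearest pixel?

2100 px

At 3456×1944 the feature is height-limited, so width = 1944 × 1.430 ≈ 2779.92 px.
Resizing to 2611 px wide multiplies everything by 0.7555: 2779.92 → 2100.22 px.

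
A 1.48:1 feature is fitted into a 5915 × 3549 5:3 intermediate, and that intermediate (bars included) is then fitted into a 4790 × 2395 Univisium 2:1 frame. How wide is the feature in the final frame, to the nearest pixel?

3545 px

1.48:1 in 5915×3549: fills the height, so the feature is 5252.52 × 3549.00.
The 5:3 canvas is height-limited in 4790×2395, giving 3991.67 × 2395.00; scale factor 0.6748.
The feature scales with it: width 5252.52 × 0.6748 ≈ 3544.60.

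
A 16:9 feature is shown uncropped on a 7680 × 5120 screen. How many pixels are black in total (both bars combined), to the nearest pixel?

6144000 pixels

16:9 is wider than 3:2, so it spans the full width.
That makes the image 4320.0000 px tall (7680 × 9/16).
5120 − 4320.0000 = 800.0000 px of bars.
Across the 7680-px span: 800.0000 × 7680 ≈ 6144000 px.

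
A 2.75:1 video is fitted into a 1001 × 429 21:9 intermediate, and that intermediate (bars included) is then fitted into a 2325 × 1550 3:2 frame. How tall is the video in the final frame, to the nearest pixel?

Inside the 1001×429 canvas the video is width-limited at 1001.00 × 364.00.
21:9 in 2325×1550: fills the width, so the intermediate becomes 2325.00 × 996.43 — a scale of ×2.3227.
The video scales with it: height 364.00 × 2.3227 ≈ 845.45.

845 px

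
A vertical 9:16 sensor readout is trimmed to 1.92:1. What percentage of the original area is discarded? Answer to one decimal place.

The width stays; only height is cut (since 1.92:1 is wider than vertical 9:16).
(0.562)/(1.920) ≈ 0.293 of the area survives, leaving 70.70% discarded.

70.7%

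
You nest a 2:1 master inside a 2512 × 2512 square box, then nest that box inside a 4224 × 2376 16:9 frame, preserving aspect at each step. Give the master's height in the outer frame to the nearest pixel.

1188 px

First fit — 2:1 into 2512×2512 spans the width: 2512.00 × 1256.00.
square in 4224×2376: fills the height, so the intermediate becomes 2376.00 × 2376.00 — a scale of ×0.9459.
The master scales with it: height 1256.00 × 0.9459 ≈ 1188.00.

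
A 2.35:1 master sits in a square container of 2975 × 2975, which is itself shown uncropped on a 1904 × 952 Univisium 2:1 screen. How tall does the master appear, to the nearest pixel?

405 px

First fit — 2.35:1 into 2975×2975 spans the width: 2975.00 × 1265.96.
Second fit — the square canvas into 1904×952 spans the height: 952.00 × 952.00 (×0.3200 from 2975×2975).
Applying the same ×0.3200: 1265.96 → 405.11.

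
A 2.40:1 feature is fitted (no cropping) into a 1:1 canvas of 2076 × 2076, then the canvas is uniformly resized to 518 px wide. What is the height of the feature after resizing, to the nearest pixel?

In the 2076×2076 frame the feature fills the width: height = 2076 / 2.400 ≈ 865.00 px.
The frame scales by 518/2076 = 0.2495; 865.00 × 0.2495 ≈ 215.83 px.

216 px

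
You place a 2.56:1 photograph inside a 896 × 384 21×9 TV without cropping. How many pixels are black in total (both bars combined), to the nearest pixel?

30464 pixels

2.56:1 (2.560) > 21×9 (2.333), so the photograph fills the width.
Content height = 896 / 2.560 ≈ 350.0000 px.
Black = 384 − 350.0000 = 34.0000 px.
Across the 896-px span: 34.0000 × 896 ≈ 30464 px.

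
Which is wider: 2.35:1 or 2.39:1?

2.35 and 2.39; 2.39 > 2.35.

2.39:1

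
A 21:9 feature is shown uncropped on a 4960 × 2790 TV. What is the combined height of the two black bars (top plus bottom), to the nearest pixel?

21:9 (2.333) > 16×9 (1.778), so the feature fills the width.
That makes the image 2125.71 px tall (4960 × 9/21).
Black = 2790 − 2125.71 = 664.29 px.

664 px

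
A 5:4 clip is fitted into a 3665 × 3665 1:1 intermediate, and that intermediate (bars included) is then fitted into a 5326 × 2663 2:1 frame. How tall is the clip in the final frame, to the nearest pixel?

2130 px

5:4 in 3665×3665: fills the width, so the clip is 3665.00 × 2932.00.
Second fit — the 1:1 canvas into 5326×2663 spans the height: 2663.00 × 2663.00 (×0.7266 from 3665×3665).
Applying the same ×0.7266: 2932.00 → 2130.40.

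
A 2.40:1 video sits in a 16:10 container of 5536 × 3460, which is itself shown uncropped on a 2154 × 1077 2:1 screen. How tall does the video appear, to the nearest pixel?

First fit — 2.40:1 into 5536×3460 spans the width: 5536.00 × 2306.67.
Second fit — the 16:10 canvas into 2154×1077 spans the height: 1723.20 × 1077.00 (×0.3113 from 5536×3460).
So the video's height is 2306.67 × 0.3113 ≈ 718.00.

718 px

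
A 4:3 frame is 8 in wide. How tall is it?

6 in

Height = 8·3/4 = 6.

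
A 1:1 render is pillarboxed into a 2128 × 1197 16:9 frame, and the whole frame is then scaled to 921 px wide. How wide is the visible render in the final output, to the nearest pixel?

518 px

Fitted into 2128×1197, the render spans the height; its width is 1197 × 1/1 ≈ 1197.00 px.
Resizing to 921 px wide multiplies everything by 0.4328: 1197.00 → 518.06 px.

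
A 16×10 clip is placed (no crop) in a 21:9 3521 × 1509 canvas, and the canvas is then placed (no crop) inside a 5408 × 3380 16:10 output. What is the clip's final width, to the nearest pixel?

3708 px

Inside the 3521×1509 canvas the clip is height-limited at 2414.40 × 1509.00.
21:9 in 5408×3380: fills the width, so the intermediate becomes 5408.00 × 2317.71 — a scale of ×1.5359.
The clip scales with it: width 2414.40 × 1.5359 ≈ 3708.34.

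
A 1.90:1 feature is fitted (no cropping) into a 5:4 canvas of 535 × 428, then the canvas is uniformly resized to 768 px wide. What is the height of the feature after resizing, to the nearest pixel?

404 px

Fitted into 535×428, the feature spans the width; its height is 535 / 1.900 ≈ 281.58 px.
The frame scales by 768/535 = 1.4355; 281.58 × 1.4355 ≈ 404.21 px.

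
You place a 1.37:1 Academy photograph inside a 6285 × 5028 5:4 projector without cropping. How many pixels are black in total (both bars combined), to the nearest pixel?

1.37:1 Academy is wider than 5:4, so it spans the full width.
The photograph is 6285 / 1.370 ≈ 4587.5912 px tall.
Leftover height: 5028 − 4587.5912 = 440.4088 px.
That's 440.4088 × 6285 ≈ 2767969 black pixels.

2767969 pixels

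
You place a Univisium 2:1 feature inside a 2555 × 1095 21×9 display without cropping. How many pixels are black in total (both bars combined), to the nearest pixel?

Since 2.000 < 2.333, the feature is height-limited.
The feature is 1095 × 2/1 ≈ 2190.0000 px wide.
Black = 2555 − 2190.0000 = 365.0000 px.
Across the 1095-px span: 365.0000 × 1095 ≈ 399675 px.

399675 pixels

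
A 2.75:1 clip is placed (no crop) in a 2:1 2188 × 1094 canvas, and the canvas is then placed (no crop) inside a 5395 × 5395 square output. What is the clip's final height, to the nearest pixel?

Inside the 2188×1094 canvas the clip is width-limited at 2188.00 × 795.64.
Second fit — the 2:1 canvas into 5395×5395 spans the width: 5395.00 × 2697.50 (×2.4657 from 2188×1094).
Applying the same ×2.4657: 795.64 → 1961.82.

1962 px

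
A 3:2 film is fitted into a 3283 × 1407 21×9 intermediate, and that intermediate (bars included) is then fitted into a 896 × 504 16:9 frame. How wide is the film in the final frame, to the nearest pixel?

576 px

First fit — 3:2 into 3283×1407 spans the height: 2110.50 × 1407.00.
Second fit — the 21×9 canvas into 896×504 spans the width: 896.00 × 384.00 (×0.2729 from 3283×1407).
Applying the same ×0.2729: 2110.50 → 576.00.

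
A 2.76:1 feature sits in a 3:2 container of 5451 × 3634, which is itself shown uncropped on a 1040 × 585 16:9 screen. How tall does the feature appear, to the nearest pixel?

2.76:1 in 5451×3634: fills the width, so the feature is 5451.00 × 1975.00.
3:2 in 1040×585: fills the height, so the intermediate becomes 877.50 × 585.00 — a scale of ×0.1610.
Applying the same ×0.1610: 1975.00 → 317.93.

318 px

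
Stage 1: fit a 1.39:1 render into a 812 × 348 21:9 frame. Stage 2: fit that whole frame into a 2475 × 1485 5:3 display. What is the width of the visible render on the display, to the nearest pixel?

1474 px

1.39:1 in 812×348: fills the height, so the render is 483.72 × 348.00.
21:9 in 2475×1485: fills the width, so the intermediate becomes 2475.00 × 1060.71 — a scale of ×3.0480.
So the render's width is 483.72 × 3.0480 ≈ 1474.39.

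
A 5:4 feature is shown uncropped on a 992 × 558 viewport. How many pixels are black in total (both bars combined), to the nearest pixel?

5:4 (1.250) < 16:9 (1.778), so the feature fills the height.
That makes the image 697.5000 px wide (558 × 5/4).
992 − 697.5000 = 294.5000 px of bars.
That's 294.5000 × 558 ≈ 164331 black pixels.

164331 pixels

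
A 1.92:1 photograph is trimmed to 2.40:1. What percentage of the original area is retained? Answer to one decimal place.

2.40:1 is wider than 1.92:1, so the crop keeps the full width and trims the height.
Fraction kept = (1.920)/(2.400) ≈ 80.00%.

80.0%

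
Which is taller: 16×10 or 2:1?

16×10 = 1.6 and 2; 2 > 1.6. The smaller width-to-height ratio is the taller frame.

16×10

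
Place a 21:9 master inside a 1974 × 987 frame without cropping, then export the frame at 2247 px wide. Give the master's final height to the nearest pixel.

Fitted into 1974×987, the master spans the width; its height is 1974 × 9/21 ≈ 846.00 px.
Scaling 1974 → 2247 is ×1.1383, so the height becomes 846.00 × 1.1383 ≈ 963.00 px.

963 px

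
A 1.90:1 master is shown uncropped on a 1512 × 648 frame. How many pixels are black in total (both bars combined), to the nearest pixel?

181958 pixels

1.90:1 is narrower than 21×9, so it spans the full height.
That makes the image 1231.2000 px wide (648 × 1.900).
1512 − 1231.2000 = 280.8000 px of bars.
Across the 648-px span: 280.8000 × 648 ≈ 181958 px.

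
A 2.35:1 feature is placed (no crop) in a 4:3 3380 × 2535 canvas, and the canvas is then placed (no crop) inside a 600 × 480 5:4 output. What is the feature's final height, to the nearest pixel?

255 px

First fit — 2.35:1 into 3380×2535 spans the width: 3380.00 × 1438.30.
Second fit — the 4:3 canvas into 600×480 spans the width: 600.00 × 450.00 (×0.1775 from 3380×2535).
The feature scales with it: height 1438.30 × 0.1775 ≈ 255.32.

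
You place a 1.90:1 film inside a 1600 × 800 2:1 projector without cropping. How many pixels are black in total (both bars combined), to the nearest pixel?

64000 pixels

Since 1.900 < 2.000, the film is height-limited.
That makes the image 1520.0000 px wide (800 × 1.900).
1600 − 1520.0000 = 80.0000 px of bars.
Bar area = 80.0000 × 800 ≈ 64000 px.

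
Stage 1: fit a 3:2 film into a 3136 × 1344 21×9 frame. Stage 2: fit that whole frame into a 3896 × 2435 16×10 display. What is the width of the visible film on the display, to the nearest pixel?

2505 px

First fit — 3:2 into 3136×1344 spans the height: 2016.00 × 1344.00.
The 21×9 canvas is width-limited in 3896×2435, giving 3896.00 × 1669.71; scale factor 1.2423.
The film scales with it: width 2016.00 × 1.2423 ≈ 2504.57.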